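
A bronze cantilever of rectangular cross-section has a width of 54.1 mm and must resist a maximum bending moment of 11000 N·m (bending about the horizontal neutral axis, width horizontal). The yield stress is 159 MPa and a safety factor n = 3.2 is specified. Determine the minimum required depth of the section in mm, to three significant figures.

h = 157 mm

σ_allow = 159/3.2 = 49.69 MPa.
For a rectangular section σ = 6M/(bh²), so h² = 6M/(b σ_allow) = 6×1.1000×10^7/(54.1×49.69) = 24550 mm².
h = 156.7 mm.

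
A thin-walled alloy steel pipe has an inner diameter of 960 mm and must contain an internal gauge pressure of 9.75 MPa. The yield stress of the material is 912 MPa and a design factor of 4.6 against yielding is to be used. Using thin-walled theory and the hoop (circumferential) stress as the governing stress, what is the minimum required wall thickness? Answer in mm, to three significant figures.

t = 23.6 mm

σ_allow = 912/4.6 = 198.3 MPa.
Hoop stress σ_h = pD/(2t), so t = pD/(2σ_allow) = 9.75×960/(2×198.3) = 23.61 mm.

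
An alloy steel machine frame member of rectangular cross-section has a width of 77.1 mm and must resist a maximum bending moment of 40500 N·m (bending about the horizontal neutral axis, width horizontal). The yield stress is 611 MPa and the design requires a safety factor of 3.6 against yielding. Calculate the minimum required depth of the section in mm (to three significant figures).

σ_allow = 611/3.6 = 169.7 MPa.
For a rectangular section σ = 6M/(bh²), so h² = 6M/(b σ_allow) = 6×4.0500×10^7/(77.1×169.7) = 18570 mm².
h = 136.3 mm.

h = 136 mm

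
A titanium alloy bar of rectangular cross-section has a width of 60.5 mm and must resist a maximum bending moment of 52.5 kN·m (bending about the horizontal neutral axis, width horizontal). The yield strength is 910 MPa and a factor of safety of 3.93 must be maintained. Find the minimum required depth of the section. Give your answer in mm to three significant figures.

σ_allow = 910/3.93 = 231.6 MPa.
For a rectangular section σ = 6M/(bh²), so h² = 6M/(b σ_allow) = 6×5.2500×10^7/(60.5×231.6) = 22490 mm².
h = 150.0 mm.

h = 150 mm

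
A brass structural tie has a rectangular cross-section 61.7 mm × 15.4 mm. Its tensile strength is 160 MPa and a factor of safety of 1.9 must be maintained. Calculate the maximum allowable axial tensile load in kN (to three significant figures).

F_allow = 80.0 kN

σ_allow = 160/1.9 = 84.21 MPa.
A = 61.7×15.4 = 950.2 mm².
F_allow = σ_allow × A = 84.21×950.2 = 80020 N.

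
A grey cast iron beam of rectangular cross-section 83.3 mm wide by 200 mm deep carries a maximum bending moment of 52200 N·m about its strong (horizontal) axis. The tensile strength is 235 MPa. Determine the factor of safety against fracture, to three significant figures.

n = 2.50

Section modulus S = bh²/6 = 83.3×200²/6 = 555300 mm³.
σ = M/S = 5.2200×10^7/555300 = 94.00 MPa.
n = 235/94.00 = 2.500.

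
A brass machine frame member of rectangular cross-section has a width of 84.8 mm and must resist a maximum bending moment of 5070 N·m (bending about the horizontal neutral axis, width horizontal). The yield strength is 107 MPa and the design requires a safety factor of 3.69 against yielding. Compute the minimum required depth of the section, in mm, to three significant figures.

h = 111 mm

σ_allow = 107/3.69 = 29.00 MPa.
For a rectangular section σ = 6M/(bh²), so h² = 6M/(b σ_allow) = 6×5070000/(84.8×29.00) = 12370 mm².
h = 111.2 mm.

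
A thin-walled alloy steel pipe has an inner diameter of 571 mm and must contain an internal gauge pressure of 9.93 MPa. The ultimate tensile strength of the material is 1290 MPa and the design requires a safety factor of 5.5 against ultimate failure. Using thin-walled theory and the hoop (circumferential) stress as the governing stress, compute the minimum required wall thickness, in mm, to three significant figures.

t = 12.1 mm

σ_allow = 1290/5.5 = 234.5 MPa.
Hoop stress σ_h = pD/(2t), so t = pD/(2σ_allow) = 9.93×571/(2×234.5) = 12.09 mm.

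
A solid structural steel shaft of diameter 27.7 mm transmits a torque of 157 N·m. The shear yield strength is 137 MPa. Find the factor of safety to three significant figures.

τ = 16T/(πd³) = 16×157000/(π×27.7³) = 37.62 MPa.
n = τ_limit/τ = 137/37.62 = 3.642.

n = 3.64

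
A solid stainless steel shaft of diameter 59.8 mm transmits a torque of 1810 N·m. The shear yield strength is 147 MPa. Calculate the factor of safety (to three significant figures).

n = 3.41

τ = 16T/(πd³) = 16×1810000/(π×59.8³) = 43.11 MPa.
n = τ_limit/τ = 147/43.11 = 3.410.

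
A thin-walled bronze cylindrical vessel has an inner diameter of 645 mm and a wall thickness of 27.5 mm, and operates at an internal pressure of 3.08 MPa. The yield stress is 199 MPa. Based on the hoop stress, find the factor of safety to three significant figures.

σ_h = pD/(2t) = 3.08×645/(2×27.5) = 36.12 MPa.
n = 199/36.12 = 5.509.

n = 5.51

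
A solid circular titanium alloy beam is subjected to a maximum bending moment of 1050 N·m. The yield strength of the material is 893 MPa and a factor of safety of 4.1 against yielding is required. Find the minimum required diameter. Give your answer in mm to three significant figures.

σ_allow = 893/4.1 = 217.8 MPa.
For a solid circular section σ = 32M/(πd³), so d³ = 32M/(π σ_allow) = 32×1050000/(π×217.8) = 49100 mm³.
d = 36.62 mm.

d = 36.6 mm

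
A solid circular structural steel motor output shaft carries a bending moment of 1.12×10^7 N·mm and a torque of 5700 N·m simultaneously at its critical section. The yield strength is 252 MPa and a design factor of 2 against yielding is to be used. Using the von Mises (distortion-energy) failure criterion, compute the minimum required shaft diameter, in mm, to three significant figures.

σ_allow = σ_y/n = 252/2 = 126.0 MPa.
For a solid shaft σ_b = 32M/(πd³) and τ = 16T/(πd³), so the von Mises stress is σ' = (16/πd³)·√(4M²+3T²).
√(4M²+3T²) = √(4×(1.120×10^7)² + 3×(5.700×10^6)²) = 2.448×10^7 N·mm.
d³ = 16×2.448×10^7/(π×126.0) = 989500 mm³.
d = 99.65 mm.

d = 99.6 mm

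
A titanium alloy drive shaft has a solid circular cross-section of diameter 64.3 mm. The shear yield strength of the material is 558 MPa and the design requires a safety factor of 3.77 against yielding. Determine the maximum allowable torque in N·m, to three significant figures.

τ_allow = 558/3.77 = 148.0 MPa.
For a solid shaft T_allow = τ_allow·πd³/16; πd³/16 = π×64.3³/16 = 52200 mm³.
T_allow = 148.0×52200 = 7.726×10^6 N·mm = 7726 N·m.

T_allow = 7730 N·m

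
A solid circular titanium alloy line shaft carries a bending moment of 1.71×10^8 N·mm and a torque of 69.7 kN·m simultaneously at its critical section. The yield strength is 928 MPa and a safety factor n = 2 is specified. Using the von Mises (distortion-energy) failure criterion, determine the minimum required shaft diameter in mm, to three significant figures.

d = 158 mm

σ_allow = σ_y/n = 928/2 = 464.0 MPa.
For a solid shaft σ_b = 32M/(πd³) and τ = 16T/(πd³), so the von Mises stress is σ' = (16/πd³)·√(4M²+3T²).
√(4M²+3T²) = √(4×(1.710×10^8)² + 3×(6.970×10^7)²) = 3.627×10^8 N·mm.
d³ = 16×3.627×10^8/(π×464.0) = 3.981×10^6 mm³.
d = 158.5 mm.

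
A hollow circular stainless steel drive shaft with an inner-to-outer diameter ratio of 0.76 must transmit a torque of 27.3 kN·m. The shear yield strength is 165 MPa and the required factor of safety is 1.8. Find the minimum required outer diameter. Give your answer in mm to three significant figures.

τ_allow = 165/1.8 = 91.67 MPa.
For a hollow shaft τ = 16T/[πd_o³(1−k⁴)] with k = 0.76, so 1−k⁴ = 0.6664.
d_o³ = 16T/[π τ_allow (1−k⁴)] = 16×2.7300×10^7/(π×91.67×0.6664) = 2.276×10^6 mm³.
d_o = 131.5 mm.

d_o = 132 mm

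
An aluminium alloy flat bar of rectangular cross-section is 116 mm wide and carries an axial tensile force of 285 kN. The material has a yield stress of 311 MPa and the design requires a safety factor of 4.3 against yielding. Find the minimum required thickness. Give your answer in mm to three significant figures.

t = 34.0 mm

σ_allow = 311/4.3 = 72.33 MPa.
Required area A = F/σ_allow = 285000/72.33 = 3941 mm².
t = A/w = 3941/116 = 33.97 mm.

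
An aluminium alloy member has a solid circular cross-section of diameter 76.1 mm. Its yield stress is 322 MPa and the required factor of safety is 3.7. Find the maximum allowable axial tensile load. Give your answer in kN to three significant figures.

σ_allow = 322/3.7 = 87.03 MPa.
A = πd²/4 = π×76.1²/4 = 4548 mm².
F_allow = σ_allow × A = 87.03×4548 = 395800 N.

F_allow = 396 kN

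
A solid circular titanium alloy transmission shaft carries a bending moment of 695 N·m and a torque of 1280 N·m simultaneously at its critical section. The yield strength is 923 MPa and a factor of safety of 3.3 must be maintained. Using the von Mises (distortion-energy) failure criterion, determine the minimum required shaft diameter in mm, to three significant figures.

σ_allow = σ_y/n = 923/3.3 = 279.7 MPa.
For a solid shaft σ_b = 32M/(πd³) and τ = 16T/(πd³), so the von Mises stress is σ' = (16/πd³)·√(4M²+3T²).
√(4M²+3T²) = √(4×(695000)² + 3×(1.280×10^6)²) = 2.617×10^6 N·mm.
d³ = 16×2.617×10^6/(π×279.7) = 47650 mm³.
d = 36.25 mm.

d = 36.3 mm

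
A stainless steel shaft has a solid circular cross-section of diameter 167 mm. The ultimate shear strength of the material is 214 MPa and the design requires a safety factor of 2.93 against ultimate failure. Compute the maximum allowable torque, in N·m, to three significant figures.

τ_allow = 214/2.93 = 73.04 MPa.
For a solid shaft T_allow = τ_allow·πd³/16; πd³/16 = π×167³/16 = 914500 mm³.
T_allow = 73.04×914500 = 6.679×10^7 N·mm = 66790 N·m.

T_allow = 66800 N·m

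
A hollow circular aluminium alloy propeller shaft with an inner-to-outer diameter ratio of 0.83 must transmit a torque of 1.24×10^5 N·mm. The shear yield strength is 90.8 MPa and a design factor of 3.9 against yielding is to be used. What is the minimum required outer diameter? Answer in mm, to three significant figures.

τ_allow = 90.8/3.9 = 23.28 MPa.
For a hollow shaft τ = 16T/[πd_o³(1−k⁴)] with k = 0.83, so 1−k⁴ = 0.5254.
d_o³ = 16T/[π τ_allow (1−k⁴)] = 16×124000/(π×23.28×0.5254) = 51630 mm³.
d_o = 37.24 mm.

d_o = 37.2 mm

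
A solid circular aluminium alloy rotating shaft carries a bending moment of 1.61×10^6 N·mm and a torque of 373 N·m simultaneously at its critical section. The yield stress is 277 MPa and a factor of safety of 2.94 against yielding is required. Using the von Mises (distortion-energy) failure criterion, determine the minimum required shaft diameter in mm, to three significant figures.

σ_allow = σ_y/n = 277/2.94 = 94.22 MPa.
For a solid shaft σ_b = 32M/(πd³) and τ = 16T/(πd³), so the von Mises stress is σ' = (16/πd³)·√(4M²+3T²).
√(4M²+3T²) = √(4×(1.610×10^6)² + 3×(373000)²) = 3.284×10^6 N·mm.
d³ = 16×3.284×10^6/(π×94.22) = 177500 mm³.
d = 56.20 mm.

d = 56.2 mm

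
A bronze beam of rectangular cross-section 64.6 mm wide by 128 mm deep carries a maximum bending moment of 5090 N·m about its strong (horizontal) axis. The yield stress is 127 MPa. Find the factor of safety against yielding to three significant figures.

Section modulus S = bh²/6 = 64.6×128²/6 = 176400 mm³.
σ = M/S = 5090000/176400 = 28.85 MPa.
n = 127/28.85 = 4.401.

n = 4.40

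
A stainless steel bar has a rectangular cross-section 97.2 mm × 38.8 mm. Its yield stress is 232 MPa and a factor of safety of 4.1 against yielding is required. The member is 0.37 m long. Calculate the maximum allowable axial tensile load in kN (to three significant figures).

F_allow = 213 kN

σ_allow = 232/4.1 = 56.59 MPa.
A = 97.2×38.8 = 3771 mm².
F_allow = σ_allow × A = 56.59×3771 = 213400 N.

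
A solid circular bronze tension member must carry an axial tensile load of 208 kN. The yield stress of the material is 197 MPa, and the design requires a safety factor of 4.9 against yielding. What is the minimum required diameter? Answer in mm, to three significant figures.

d = 81.2 mm

Allowable stress σ_allow = 197/4.9 = 40.20 MPa.
Required area A = F/σ_allow = 208000/40.20 = 5174 mm².
A = πd²/4 → d = √(4A/π) = 81.16 mm.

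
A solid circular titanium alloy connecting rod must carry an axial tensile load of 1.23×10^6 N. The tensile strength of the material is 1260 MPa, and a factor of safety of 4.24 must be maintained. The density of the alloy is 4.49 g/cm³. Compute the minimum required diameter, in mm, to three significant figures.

Allowable stress σ_allow = 1260/4.24 = 297.2 MPa.
Required area A = F/σ_allow = 1230000/297.2 = 4139 mm².
A = πd²/4 → d = √(4A/π) = 72.59 mm.

d = 72.6 mm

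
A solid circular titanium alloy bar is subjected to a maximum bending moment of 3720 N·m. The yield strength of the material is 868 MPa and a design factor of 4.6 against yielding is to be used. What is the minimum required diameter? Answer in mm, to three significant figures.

σ_allow = 868/4.6 = 188.7 MPa.
For a solid circular section σ = 32M/(πd³), so d³ = 32M/(π σ_allow) = 32×3720000/(π×188.7) = 200800 mm³.
d = 58.56 mm.

d = 58.6 mm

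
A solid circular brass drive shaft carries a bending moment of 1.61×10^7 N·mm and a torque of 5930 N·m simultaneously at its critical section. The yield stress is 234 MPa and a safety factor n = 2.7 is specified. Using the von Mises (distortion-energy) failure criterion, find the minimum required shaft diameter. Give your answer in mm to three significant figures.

σ_allow = σ_y/n = 234/2.7 = 86.67 MPa.
For a solid shaft σ_b = 32M/(πd³) and τ = 16T/(πd³), so the von Mises stress is σ' = (16/πd³)·√(4M²+3T²).
√(4M²+3T²) = √(4×(1.610×10^7)² + 3×(5.930×10^6)²) = 3.380×10^7 N·mm.
d³ = 16×3.380×10^7/(π×86.67) = 1.986×10^6 mm³.
d = 125.7 mm.

d = 126 mm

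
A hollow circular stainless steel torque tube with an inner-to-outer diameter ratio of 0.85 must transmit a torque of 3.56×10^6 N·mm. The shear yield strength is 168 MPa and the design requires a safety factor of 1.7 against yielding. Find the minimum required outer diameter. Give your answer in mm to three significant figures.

τ_allow = 168/1.7 = 98.82 MPa.
For a hollow shaft τ = 16T/[πd_o³(1−k⁴)] with k = 0.85, so 1−k⁴ = 0.4780.
d_o³ = 16T/[π τ_allow (1−k⁴)] = 16×3560000/(π×98.82×0.4780) = 383800 mm³.
d_o = 72.67 mm.

d_o = 72.7 mm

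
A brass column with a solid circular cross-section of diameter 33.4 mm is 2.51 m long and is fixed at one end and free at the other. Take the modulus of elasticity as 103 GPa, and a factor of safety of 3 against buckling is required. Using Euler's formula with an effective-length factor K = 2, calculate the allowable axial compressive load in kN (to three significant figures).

P_allow = 0.821 kN

I = πd⁴/64 = π×33.4⁴/64 = 61090 mm⁴.
Effective length L_e = KL = 2×2.51 m = 5020 mm.
Euler critical load P_cr = π²EI/L_e² = π²×103000×61090/5020² = 2464 N.
P_allow = P_cr/n = 2464/3 = 821.4 N.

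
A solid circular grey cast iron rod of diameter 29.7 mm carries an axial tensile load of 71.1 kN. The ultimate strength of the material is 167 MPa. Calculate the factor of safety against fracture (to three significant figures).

n = 1.63

A = πd²/4 = 692.8 mm².
σ = F/A = 71100/692.8 = 102.6 MPa.
n = 167/102.6 = 1.627.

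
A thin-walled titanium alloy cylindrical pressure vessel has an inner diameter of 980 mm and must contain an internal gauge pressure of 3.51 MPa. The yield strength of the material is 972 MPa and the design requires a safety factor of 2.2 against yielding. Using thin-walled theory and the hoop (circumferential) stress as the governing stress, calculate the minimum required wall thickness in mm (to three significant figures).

σ_allow = 972/2.2 = 441.8 MPa.
Hoop stress σ_h = pD/(2t), so t = pD/(2σ_allow) = 3.51×980/(2×441.8) = 3.893 mm.

t = 3.89 mm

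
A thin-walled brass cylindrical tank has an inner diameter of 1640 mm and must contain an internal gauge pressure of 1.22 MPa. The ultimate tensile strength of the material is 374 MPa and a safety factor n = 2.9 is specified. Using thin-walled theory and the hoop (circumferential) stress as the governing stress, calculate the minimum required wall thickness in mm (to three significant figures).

σ_allow = 374/2.9 = 129.0 MPa.
Hoop stress σ_h = pD/(2t), so t = pD/(2σ_allow) = 1.22×1640/(2×129.0) = 7.757 mm.

t = 7.76 mm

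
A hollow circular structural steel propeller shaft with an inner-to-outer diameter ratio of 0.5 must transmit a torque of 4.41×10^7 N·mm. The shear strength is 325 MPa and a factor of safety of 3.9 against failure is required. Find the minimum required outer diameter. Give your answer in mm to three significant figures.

d_o = 142 mm

τ_allow = 325/3.9 = 83.33 MPa.
For a hollow shaft τ = 16T/[πd_o³(1−k⁴)] with k = 0.5, so 1−k⁴ = 0.9375.
d_o³ = 16T/[π τ_allow (1−k⁴)] = 16×4.4100×10^7/(π×83.33×0.9375) = 2.875×10^6 mm³.
d_o = 142.2 mm.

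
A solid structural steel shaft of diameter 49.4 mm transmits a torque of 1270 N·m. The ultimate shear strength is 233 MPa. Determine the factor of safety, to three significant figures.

τ = 16T/(πd³) = 16×1270000/(π×49.4³) = 53.65 MPa.
n = τ_limit/τ = 233/53.65 = 4.343.

n = 4.34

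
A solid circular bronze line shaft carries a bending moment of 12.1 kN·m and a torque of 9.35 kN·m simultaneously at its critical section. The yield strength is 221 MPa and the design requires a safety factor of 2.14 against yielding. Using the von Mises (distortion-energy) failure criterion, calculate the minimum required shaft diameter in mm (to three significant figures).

d = 113 mm

σ_allow = σ_y/n = 221/2.14 = 103.3 MPa.
For a solid shaft σ_b = 32M/(πd³) and τ = 16T/(πd³), so the von Mises stress is σ' = (16/πd³)·√(4M²+3T²).
√(4M²+3T²) = √(4×(1.210×10^7)² + 3×(9.350×10^6)²) = 2.912×10^7 N·mm.
d³ = 16×2.912×10^7/(π×103.3) = 1.436×10^6 mm³.
d = 112.8 mm.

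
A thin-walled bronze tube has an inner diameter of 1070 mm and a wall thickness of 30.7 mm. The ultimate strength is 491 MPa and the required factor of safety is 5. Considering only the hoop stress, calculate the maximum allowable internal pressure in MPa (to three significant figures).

p_allow = 5.64 MPa

σ_allow = 491/5 = 98.20 MPa.
σ_h = pD/(2t) → p_allow = 2σ_allow t/D = 2×98.20×30.7/1070 = 5.635 MPa.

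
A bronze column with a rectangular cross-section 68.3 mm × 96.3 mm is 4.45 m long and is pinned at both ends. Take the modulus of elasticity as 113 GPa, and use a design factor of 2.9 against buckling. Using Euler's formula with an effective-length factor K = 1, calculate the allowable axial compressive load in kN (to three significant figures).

Buckling occurs about the weak axis: I_min = h·b³/12 = 96.3×68.3³/12 = 2.557×10^6 mm⁴ (b = 68.3 mm is the smaller dimension).
Effective length L_e = KL = 1×4.45 m = 4450 mm.
Euler critical load P_cr = π²EI/L_e² = π²×113000×2.557×10^6/4450² = 144000 N.
P_allow = P_cr/n = 144000/2.9 = 49660 N.

P_allow = 49.7 kN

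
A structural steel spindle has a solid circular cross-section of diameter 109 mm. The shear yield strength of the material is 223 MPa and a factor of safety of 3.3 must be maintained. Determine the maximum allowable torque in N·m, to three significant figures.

τ_allow = 223/3.3 = 67.58 MPa.
For a solid shaft T_allow = τ_allow·πd³/16; πd³/16 = π×109³/16 = 254300 mm³.
T_allow = 67.58×254300 = 1.718×10^7 N·mm = 17180 N·m.

T_allow = 17200 N·m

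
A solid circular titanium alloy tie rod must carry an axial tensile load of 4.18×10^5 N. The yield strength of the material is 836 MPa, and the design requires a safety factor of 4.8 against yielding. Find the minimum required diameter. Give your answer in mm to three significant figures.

Allowable stress σ_allow = 836/4.8 = 174.2 MPa.
Required area A = F/σ_allow = 418000/174.2 = 2400 mm².
A = πd²/4 → d = √(4A/π) = 55.28 mm.

d = 55.3 mm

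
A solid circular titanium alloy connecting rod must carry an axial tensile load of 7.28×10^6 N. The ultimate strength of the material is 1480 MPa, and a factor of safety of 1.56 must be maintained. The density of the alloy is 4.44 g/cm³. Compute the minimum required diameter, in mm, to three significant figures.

d = 98.8 mm

Allowable stress σ_allow = 1480/1.56 = 948.7 MPa.
Required area A = F/σ_allow = 7280000/948.7 = 7674 mm².
A = πd²/4 → d = √(4A/π) = 98.84 mm.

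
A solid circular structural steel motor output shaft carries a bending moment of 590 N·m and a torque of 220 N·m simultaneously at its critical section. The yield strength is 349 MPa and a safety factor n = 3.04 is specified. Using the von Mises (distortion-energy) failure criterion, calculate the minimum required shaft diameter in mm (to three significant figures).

d = 38.0 mm

σ_allow = σ_y/n = 349/3.04 = 114.8 MPa.
For a solid shaft σ_b = 32M/(πd³) and τ = 16T/(πd³), so the von Mises stress is σ' = (16/πd³)·√(4M²+3T²).
√(4M²+3T²) = √(4×(590000)² + 3×(220000)²) = 1.240×10^6 N·mm.
d³ = 16×1.240×10^6/(π×114.8) = 55010 mm³.
d = 38.03 mm.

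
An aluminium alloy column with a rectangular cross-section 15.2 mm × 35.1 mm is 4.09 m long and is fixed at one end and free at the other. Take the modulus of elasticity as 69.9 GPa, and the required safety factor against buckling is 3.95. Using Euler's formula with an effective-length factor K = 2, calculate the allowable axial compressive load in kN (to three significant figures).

Buckling occurs about the weak axis: I_min = h·b³/12 = 35.1×15.2³/12 = 10270 mm⁴ (b = 15.2 mm is the smaller dimension).
Effective length L_e = KL = 2×4.09 m = 8180 mm.
Euler critical load P_cr = π²EI/L_e² = π²×69900×10270/8180² = 105.9 N.
P_allow = P_cr/n = 105.9/3.95 = 26.81 N.

P_allow = 0.0268 kN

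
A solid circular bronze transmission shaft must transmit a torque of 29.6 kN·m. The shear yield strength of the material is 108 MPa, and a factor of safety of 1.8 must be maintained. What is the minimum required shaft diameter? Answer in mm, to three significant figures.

Allowable shear stress τ_allow = 108/1.8 = 60.00 MPa.
For a solid shaft τ = 16T/(πd³), so d³ = 16T/(π τ_allow) = 16×2.9600×10^7/(π×60.00) = 2.513×10^6 mm³.
d = (2.513×10^6)^(1/3) = 135.9 mm.

d = 136 mm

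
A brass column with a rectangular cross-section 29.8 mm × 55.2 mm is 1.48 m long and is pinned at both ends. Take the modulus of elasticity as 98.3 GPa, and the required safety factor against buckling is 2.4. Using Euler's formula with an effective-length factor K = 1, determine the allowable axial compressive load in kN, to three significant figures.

Buckling occurs about the weak axis: I_min = h·b³/12 = 55.2×29.8³/12 = 121700 mm⁴ (b = 29.8 mm is the smaller dimension).
Effective length L_e = KL = 1×1.48 m = 1480 mm.
Euler critical load P_cr = π²EI/L_e² = π²×98300×121700/1480² = 53920 N.
P_allow = P_cr/n = 53920/2.4 = 22470 N.

P_allow = 22.5 kN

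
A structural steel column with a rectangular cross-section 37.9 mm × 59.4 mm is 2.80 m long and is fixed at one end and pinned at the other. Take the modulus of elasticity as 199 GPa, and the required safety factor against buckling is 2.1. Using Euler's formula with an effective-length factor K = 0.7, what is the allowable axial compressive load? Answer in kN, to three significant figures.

P_allow = 65.6 kN

Buckling occurs about the weak axis: I_min = h·b³/12 = 59.4×37.9³/12 = 269500 mm⁴ (b = 37.9 mm is the smaller dimension).
Effective length L_e = KL = 0.7×2.80 m = 1960 mm.
Euler critical load P_cr = π²EI/L_e² = π²×199000×269500/1960² = 137800 N.
P_allow = P_cr/n = 137800/2.1 = 65610 N.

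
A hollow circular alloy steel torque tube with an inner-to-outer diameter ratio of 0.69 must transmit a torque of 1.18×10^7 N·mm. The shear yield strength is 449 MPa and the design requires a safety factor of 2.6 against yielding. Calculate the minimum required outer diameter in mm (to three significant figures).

τ_allow = 449/2.6 = 172.7 MPa.
For a hollow shaft τ = 16T/[πd_o³(1−k⁴)] with k = 0.69, so 1−k⁴ = 0.7733.
d_o³ = 16T/[π τ_allow (1−k⁴)] = 16×1.1800×10^7/(π×172.7×0.7733) = 450000 mm³.
d_o = 76.63 mm.

d_o = 76.6 mm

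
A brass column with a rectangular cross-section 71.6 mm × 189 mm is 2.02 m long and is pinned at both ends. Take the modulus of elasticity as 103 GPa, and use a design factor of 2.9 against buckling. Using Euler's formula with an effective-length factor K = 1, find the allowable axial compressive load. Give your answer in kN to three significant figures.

P_allow = 497 kN

Buckling occurs about the weak axis: I_min = h·b³/12 = 189×71.6³/12 = 5.781×10^6 mm⁴ (b = 71.6 mm is the smaller dimension).
Effective length L_e = KL = 1×2.02 m = 2020 mm.
Euler critical load P_cr = π²EI/L_e² = π²×103000×5.781×10^6/2020² = 1.440×10^6 N.
P_allow = P_cr/n = 1.440×10^6/2.9 = 496700 N.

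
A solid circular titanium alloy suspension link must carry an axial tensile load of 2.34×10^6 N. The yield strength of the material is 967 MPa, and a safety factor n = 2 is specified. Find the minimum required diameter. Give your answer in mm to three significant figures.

Allowable stress σ_allow = 967/2 = 483.5 MPa.
Required area A = F/σ_allow = 2340000/483.5 = 4840 mm².
A = πd²/4 → d = √(4A/π) = 78.50 mm.

d = 78.5 mm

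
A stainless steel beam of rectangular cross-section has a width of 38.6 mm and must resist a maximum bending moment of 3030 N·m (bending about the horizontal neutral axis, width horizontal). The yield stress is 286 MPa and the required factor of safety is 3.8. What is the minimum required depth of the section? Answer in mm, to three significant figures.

σ_allow = 286/3.8 = 75.26 MPa.
For a rectangular section σ = 6M/(bh²), so h² = 6M/(b σ_allow) = 6×3030000/(38.6×75.26) = 6258 mm².
h = 79.11 mm.

h = 79.1 mm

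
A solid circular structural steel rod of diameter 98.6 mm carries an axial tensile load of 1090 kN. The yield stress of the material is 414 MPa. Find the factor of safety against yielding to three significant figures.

A = πd²/4 = 7636 mm².
σ = F/A = 1090000/7636 = 142.8 MPa.
n = 414/142.8 = 2.900.

n = 2.90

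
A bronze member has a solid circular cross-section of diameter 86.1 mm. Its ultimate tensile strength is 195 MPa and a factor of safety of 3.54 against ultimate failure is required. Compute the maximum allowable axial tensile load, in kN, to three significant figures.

σ_allow = 195/3.54 = 55.08 MPa.
A = πd²/4 = π×86.1²/4 = 5822 mm².
F_allow = σ_allow × A = 55.08×5822 = 320700 N.

F_allow = 321 kN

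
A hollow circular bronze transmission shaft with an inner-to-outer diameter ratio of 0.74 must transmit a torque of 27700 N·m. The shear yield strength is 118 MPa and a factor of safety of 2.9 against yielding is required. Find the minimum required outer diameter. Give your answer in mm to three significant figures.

d_o = 170 mm

τ_allow = 118/2.9 = 40.69 MPa.
For a hollow shaft τ = 16T/[πd_o³(1−k⁴)] with k = 0.74, so 1−k⁴ = 0.7001.
d_o³ = 16T/[π τ_allow (1−k⁴)] = 16×2.7700×10^7/(π×40.69×0.7001) = 4.952×10^6 mm³.
d_o = 170.4 mm.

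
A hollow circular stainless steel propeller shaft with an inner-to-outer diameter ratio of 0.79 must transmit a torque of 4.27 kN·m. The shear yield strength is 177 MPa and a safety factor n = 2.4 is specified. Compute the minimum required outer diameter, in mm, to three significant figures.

d_o = 78.5 mm

τ_allow = 177/2.4 = 73.75 MPa.
For a hollow shaft τ = 16T/[πd_o³(1−k⁴)] with k = 0.79, so 1−k⁴ = 0.6105.
d_o³ = 16T/[π τ_allow (1−k⁴)] = 16×4270000/(π×73.75×0.6105) = 483000 mm³.
d_o = 78.46 mm.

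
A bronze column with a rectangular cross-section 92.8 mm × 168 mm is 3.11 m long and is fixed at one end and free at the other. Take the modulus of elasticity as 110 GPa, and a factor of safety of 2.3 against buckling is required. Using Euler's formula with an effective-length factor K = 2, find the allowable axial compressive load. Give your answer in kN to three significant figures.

P_allow = 137 kN

Buckling occurs about the weak axis: I_min = h·b³/12 = 168×92.8³/12 = 1.119×10^7 mm⁴ (b = 92.8 mm is the smaller dimension).
Effective length L_e = KL = 2×3.11 m = 6220 mm.
Euler critical load P_cr = π²EI/L_e² = π²×110000×1.119×10^7/6220² = 314000 N.
P_allow = P_cr/n = 314000/2.3 = 136500 N.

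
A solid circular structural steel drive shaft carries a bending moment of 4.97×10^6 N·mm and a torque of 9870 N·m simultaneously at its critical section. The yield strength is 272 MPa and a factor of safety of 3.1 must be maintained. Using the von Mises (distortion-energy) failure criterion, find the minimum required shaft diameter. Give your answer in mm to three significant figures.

σ_allow = σ_y/n = 272/3.1 = 87.74 MPa.
For a solid shaft σ_b = 32M/(πd³) and τ = 16T/(πd³), so the von Mises stress is σ' = (16/πd³)·√(4M²+3T²).
√(4M²+3T²) = √(4×(4.970×10^6)² + 3×(9.870×10^6)²) = 1.978×10^7 N·mm.
d³ = 16×1.978×10^7/(π×87.74) = 1.148×10^6 mm³.
d = 104.7 mm.

d = 105 mm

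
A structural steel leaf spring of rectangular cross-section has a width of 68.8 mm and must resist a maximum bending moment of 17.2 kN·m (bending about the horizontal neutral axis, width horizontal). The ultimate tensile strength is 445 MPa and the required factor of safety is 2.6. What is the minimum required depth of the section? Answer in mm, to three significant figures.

σ_allow = 445/2.6 = 171.2 MPa.
For a rectangular section σ = 6M/(bh²), so h² = 6M/(b σ_allow) = 6×1.7200×10^7/(68.8×171.2) = 8764 mm².
h = 93.62 mm.

h = 93.6 mm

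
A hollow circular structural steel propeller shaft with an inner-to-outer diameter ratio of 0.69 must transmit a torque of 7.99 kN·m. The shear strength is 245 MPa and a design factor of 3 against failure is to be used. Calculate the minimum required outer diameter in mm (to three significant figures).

d_o = 86.4 mm

τ_allow = 245/3 = 81.67 MPa.
For a hollow shaft τ = 16T/[πd_o³(1−k⁴)] with k = 0.69, so 1−k⁴ = 0.7733.
d_o³ = 16T/[π τ_allow (1−k⁴)] = 16×7990000/(π×81.67×0.7733) = 644300 mm³.
d_o = 86.37 mm.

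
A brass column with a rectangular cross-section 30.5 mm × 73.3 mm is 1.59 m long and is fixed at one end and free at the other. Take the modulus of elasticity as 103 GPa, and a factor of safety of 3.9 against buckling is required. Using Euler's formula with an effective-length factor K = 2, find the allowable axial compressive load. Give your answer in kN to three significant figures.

Buckling occurs about the weak axis: I_min = h·b³/12 = 73.3×30.5³/12 = 173300 mm⁴ (b = 30.5 mm is the smaller dimension).
Effective length L_e = KL = 2×1.59 m = 3180 mm.
Euler critical load P_cr = π²EI/L_e² = π²×103000×173300/3180² = 17420 N.
P_allow = P_cr/n = 17420/3.9 = 4467 N.

P_allow = 4.47 kN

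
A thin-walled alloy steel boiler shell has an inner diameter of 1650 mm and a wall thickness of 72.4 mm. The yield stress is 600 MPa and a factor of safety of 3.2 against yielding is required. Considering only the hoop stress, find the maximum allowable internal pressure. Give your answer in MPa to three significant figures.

σ_allow = 600/3.2 = 187.5 MPa.
σ_h = pD/(2t) → p_allow = 2σ_allow t/D = 2×187.5×72.4/1650 = 16.45 MPa.

p_allow = 16.5 MPa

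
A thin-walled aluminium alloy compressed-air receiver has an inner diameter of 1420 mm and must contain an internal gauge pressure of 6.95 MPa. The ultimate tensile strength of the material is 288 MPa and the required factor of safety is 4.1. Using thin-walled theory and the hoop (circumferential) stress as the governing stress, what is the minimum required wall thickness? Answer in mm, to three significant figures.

t = 70.2 mm

σ_allow = 288/4.1 = 70.24 MPa.
Hoop stress σ_h = pD/(2t), so t = pD/(2σ_allow) = 6.95×1420/(2×70.24) = 70.25 mm.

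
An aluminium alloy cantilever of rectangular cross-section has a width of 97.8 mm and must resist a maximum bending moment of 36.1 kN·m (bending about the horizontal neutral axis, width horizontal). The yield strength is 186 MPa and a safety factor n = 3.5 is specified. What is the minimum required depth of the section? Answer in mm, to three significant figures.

h = 204 mm

σ_allow = 186/3.5 = 53.14 MPa.
For a rectangular section σ = 6M/(bh²), so h² = 6M/(b σ_allow) = 6×3.6100×10^7/(97.8×53.14) = 41670 mm².
h = 204.1 mm.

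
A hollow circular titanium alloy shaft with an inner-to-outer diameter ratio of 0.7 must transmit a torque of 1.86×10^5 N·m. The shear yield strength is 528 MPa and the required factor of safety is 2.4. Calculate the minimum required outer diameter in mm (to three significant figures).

d_o = 178 mm

τ_allow = 528/2.4 = 220.0 MPa.
For a hollow shaft τ = 16T/[πd_o³(1−k⁴)] with k = 0.7, so 1−k⁴ = 0.7599.
d_o³ = 16T/[π τ_allow (1−k⁴)] = 16×1.8600×10^8/(π×220.0×0.7599) = 5.666×10^6 mm³.
d_o = 178.3 mm.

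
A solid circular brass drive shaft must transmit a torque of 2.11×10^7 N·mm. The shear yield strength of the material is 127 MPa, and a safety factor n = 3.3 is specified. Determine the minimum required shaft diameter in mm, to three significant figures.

d = 141 mm

Allowable shear stress τ_allow = 127/3.3 = 38.48 MPa.
For a solid shaft τ = 16T/(πd³), so d³ = 16T/(π τ_allow) = 16×2.1100×10^7/(π×38.48) = 2.792×10^6 mm³.
d = (2.792×10^6)^(1/3) = 140.8 mm.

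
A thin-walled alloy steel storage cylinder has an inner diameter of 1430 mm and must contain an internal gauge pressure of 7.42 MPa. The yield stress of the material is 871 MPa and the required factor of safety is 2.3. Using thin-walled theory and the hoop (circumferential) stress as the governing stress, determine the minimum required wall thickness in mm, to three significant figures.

t = 14.0 mm

σ_allow = 871/2.3 = 378.7 MPa.
Hoop stress σ_h = pD/(2t), so t = pD/(2σ_allow) = 7.42×1430/(2×378.7) = 14.01 mm.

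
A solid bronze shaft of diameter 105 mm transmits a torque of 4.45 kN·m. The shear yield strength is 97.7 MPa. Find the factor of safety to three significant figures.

τ = 16T/(πd³) = 16×4450000/(π×105³) = 19.58 MPa.
n = τ_limit/τ = 97.7/19.58 = 4.990.

n = 4.99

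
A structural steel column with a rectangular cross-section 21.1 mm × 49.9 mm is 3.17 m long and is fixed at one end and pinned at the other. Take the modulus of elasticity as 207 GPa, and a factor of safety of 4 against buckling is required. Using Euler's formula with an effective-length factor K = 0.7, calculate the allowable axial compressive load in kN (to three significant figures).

P_allow = 4.05 kN

Buckling occurs about the weak axis: I_min = h·b³/12 = 49.9×21.1³/12 = 39060 mm⁴ (b = 21.1 mm is the smaller dimension).
Effective length L_e = KL = 0.7×3.17 m = 2219 mm.
Euler critical load P_cr = π²EI/L_e² = π²×207000×39060/2219² = 16210 N.
P_allow = P_cr/n = 16210/4 = 4052 N.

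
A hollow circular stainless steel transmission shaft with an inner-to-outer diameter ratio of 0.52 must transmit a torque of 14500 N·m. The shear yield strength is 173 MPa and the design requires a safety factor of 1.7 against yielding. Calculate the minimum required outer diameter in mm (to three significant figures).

d_o = 92.2 mm

τ_allow = 173/1.7 = 101.8 MPa.
For a hollow shaft τ = 16T/[πd_o³(1−k⁴)] with k = 0.52, so 1−k⁴ = 0.9269.
d_o³ = 16T/[π τ_allow (1−k⁴)] = 16×1.4500×10^7/(π×101.8×0.9269) = 782900 mm³.
d_o = 92.17 mm.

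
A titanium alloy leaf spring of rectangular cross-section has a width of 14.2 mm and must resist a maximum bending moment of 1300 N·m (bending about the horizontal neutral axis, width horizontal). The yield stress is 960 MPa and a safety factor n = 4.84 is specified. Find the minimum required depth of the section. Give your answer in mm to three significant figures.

h = 52.6 mm

σ_allow = 960/4.84 = 198.3 MPa.
For a rectangular section σ = 6M/(bh²), so h² = 6M/(b σ_allow) = 6×1300000/(14.2×198.3) = 2769 mm².
h = 52.62 mm.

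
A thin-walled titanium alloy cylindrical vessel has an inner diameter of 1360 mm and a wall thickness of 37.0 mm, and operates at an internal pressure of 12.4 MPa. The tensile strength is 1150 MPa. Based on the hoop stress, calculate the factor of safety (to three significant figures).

n = 5.05

σ_h = pD/(2t) = 12.4×1360/(2×37.0) = 227.9 MPa.
n = 1150/227.9 = 5.046.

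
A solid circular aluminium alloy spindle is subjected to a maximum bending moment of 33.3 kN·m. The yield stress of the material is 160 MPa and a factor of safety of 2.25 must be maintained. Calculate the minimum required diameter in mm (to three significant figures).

d = 168 mm

σ_allow = 160/2.25 = 71.11 MPa.
For a solid circular section σ = 32M/(πd³), so d³ = 32M/(π σ_allow) = 32×3.3300×10^7/(π×71.11) = 4.770×10^6 mm³.
d = 168.3 mm.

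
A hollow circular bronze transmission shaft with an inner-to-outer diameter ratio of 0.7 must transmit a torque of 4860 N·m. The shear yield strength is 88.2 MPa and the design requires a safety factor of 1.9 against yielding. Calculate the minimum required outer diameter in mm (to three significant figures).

d_o = 88.9 mm

τ_allow = 88.2/1.9 = 46.42 MPa.
For a hollow shaft τ = 16T/[πd_o³(1−k⁴)] with k = 0.7, so 1−k⁴ = 0.7599.
d_o³ = 16T/[π τ_allow (1−k⁴)] = 16×4860000/(π×46.42×0.7599) = 701700 mm³.
d_o = 88.86 mm.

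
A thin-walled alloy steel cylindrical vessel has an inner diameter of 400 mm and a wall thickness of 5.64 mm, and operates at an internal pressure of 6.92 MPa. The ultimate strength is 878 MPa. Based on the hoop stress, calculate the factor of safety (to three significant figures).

σ_h = pD/(2t) = 6.92×400/(2×5.64) = 245.4 MPa.
n = 878/245.4 = 3.578.

n = 3.58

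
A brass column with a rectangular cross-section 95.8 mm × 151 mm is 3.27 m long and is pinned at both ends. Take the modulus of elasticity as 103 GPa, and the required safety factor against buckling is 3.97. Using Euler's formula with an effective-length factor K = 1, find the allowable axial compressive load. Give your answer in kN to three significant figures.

Buckling occurs about the weak axis: I_min = h·b³/12 = 151×95.8³/12 = 1.106×10^7 mm⁴ (b = 95.8 mm is the smaller dimension).
Effective length L_e = KL = 1×3.27 m = 3270 mm.
Euler critical load P_cr = π²EI/L_e² = π²×103000×1.106×10^7/3270² = 1.052×10^6 N.
P_allow = P_cr/n = 1.052×10^6/3.97 = 264900 N.

P_allow = 265 kN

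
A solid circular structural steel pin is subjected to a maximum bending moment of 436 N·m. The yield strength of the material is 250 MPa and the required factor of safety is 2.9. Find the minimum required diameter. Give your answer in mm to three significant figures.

d = 37.2 mm

σ_allow = 250/2.9 = 86.21 MPa.
For a solid circular section σ = 32M/(πd³), so d³ = 32M/(π σ_allow) = 32×436000/(π×86.21) = 51520 mm³.
d = 37.21 mm.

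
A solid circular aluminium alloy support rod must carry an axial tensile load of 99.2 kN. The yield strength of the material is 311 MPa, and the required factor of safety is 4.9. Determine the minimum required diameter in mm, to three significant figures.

Allowable stress σ_allow = 311/4.9 = 63.47 MPa.
Required area A = F/σ_allow = 99200/63.47 = 1563 mm².
A = πd²/4 → d = √(4A/π) = 44.61 mm.

d = 44.6 mm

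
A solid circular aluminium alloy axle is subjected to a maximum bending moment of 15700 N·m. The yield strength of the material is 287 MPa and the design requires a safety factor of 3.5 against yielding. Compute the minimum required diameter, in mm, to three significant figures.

d = 125 mm

σ_allow = 287/3.5 = 82.00 MPa.
For a solid circular section σ = 32M/(πd³), so d³ = 32M/(π σ_allow) = 32×1.5700×10^7/(π×82.00) = 1.950×10^6 mm³.
d = 124.9 mm.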